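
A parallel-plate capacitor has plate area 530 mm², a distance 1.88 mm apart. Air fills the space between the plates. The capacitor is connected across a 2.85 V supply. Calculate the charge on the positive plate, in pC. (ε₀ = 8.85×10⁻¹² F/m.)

7.11 pC

A = 530 mm² = 5.30×10⁻⁴ m².
C = ε₀A/d = 8.85×10⁻¹² × 5.30×10⁻⁴ / 1.88×10⁻³ = 2.49×10⁻¹² F.
Q = CV = 2.49×10⁻¹² × 2.85 = 7.11×10⁻¹² C.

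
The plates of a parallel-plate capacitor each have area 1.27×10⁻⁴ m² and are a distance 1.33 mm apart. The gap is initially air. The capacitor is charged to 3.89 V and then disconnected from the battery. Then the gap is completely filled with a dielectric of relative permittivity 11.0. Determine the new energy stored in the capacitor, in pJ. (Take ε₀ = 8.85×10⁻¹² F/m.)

0.581 pJ

Initially C₁ = ε₀A/d = 8.85×10⁻¹² × 1.27×10⁻⁴ / 1.33×10⁻³ = 8.45×10⁻¹³ F.
U₁ = 6.39×10⁻¹² J.
Isolated ⇒ Q is held fixed. C₂ = 11.0 C₁ and U = Q²/(2C), so U₂/U₁ = C₁/C₂ = 0.0909.
U₂ = 0.0909 × 6.39×10⁻¹² = 5.81×10⁻¹³ J.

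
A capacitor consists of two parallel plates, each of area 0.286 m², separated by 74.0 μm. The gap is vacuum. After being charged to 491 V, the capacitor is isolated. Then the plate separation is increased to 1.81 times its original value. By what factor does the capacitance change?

C = ε₀A/d scales as 1/d, so C₂/C₁ = d₁/d₂ = 1/1.81 = 0.552.

0.552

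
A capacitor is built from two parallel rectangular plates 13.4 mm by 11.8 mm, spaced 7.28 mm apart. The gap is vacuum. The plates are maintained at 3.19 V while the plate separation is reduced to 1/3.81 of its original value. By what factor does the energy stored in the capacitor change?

3.81

Battery connected ⇒ V is held fixed.
C₂ = 3.81 C₁ and U = ½CV², so U₂/U₁ = C₂/C₁ = 3.81.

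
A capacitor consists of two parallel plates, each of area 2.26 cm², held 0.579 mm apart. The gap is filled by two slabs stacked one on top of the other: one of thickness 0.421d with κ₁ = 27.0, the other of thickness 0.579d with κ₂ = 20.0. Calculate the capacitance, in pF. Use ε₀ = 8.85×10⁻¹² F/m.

A = 2.26 cm² = 2.26×10⁻⁴ m².
Stacked slabs ⇒ two capacitors in series, each with the full plate area.
C₁ = κ₁ε₀A/d₁ = 27.0 × 8.85×10⁻¹² × 2.26×10⁻⁴ / 2.44×10⁻⁴ = 2.22×10⁻¹⁰ F.
C₂ = κ₂ε₀A/d₂ = 20.0 × 8.85×10⁻¹² × 2.26×10⁻⁴ / 3.35×10⁻⁴ = 1.19×10⁻¹⁰ F.
C = (1/C₁ + 1/C₂)⁻¹ = 7.76×10⁻¹¹ F.

C ≈ 77.6 pF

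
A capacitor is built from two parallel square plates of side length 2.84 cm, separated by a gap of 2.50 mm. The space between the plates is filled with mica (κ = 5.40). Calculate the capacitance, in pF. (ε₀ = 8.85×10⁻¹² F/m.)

A = (2.84 cm)² = 8.07×10⁻⁴ m².
C = κε₀A/d = 5.40 × 8.85×10⁻¹² × 8.07×10⁻⁴ / 2.50×10⁻³ = 1.54×10⁻¹¹ F.

15.4 pF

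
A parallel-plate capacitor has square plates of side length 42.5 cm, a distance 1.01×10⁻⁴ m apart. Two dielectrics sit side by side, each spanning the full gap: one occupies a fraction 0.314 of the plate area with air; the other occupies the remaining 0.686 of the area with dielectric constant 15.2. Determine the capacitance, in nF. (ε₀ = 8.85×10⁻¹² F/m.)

A = (42.5 cm)² = 0.181 m².
Side-by-side slabs ⇒ two capacitors in parallel, each spanning the full gap.
C₁ = κ₁ε₀A₁/d = 1.00 × 8.85×10⁻¹² × 5.67×10⁻² / 1.01×10⁻⁴ = 4.97×10⁻⁹ F.
C₂ = κ₂ε₀A₂/d = 15.2 × 8.85×10⁻¹² × 0.124 / 1.01×10⁻⁴ = 1.65×10⁻⁷ F.
C = C₁ + C₂ = 1.70×10⁻⁷ F.

C ≈ 170 nF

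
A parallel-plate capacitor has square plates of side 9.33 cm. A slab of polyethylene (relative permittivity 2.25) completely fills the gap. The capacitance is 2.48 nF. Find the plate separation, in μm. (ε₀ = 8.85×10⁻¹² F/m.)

A = (9.33 cm)² = 8.70×10⁻³ m².
d = κε₀A/C = 2.25 × 8.85×10⁻¹² × 8.70×10⁻³ / 2.48×10⁻⁹ = 6.99×10⁻⁵ m.

69.9 μm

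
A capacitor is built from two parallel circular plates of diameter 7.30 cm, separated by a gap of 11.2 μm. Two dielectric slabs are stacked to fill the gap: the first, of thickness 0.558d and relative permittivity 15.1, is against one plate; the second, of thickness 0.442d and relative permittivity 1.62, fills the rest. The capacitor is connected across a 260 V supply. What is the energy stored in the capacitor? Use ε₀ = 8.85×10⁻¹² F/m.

U ≈ 361 μJ

A = π(7.30/2 cm)² = 4.19×10⁻³ m².
Stacked slabs ⇒ two capacitors in series, each with the full plate area.
C₁ = κ₁ε₀A/d₁ = 15.1 × 8.85×10⁻¹² × 4.19×10⁻³ / 6.25×10⁻⁶ = 8.95×10⁻⁸ F.
C₂ = κ₂ε₀A/d₂ = 1.62 × 8.85×10⁻¹² × 4.19×10⁻³ / 4.95×10⁻⁶ = 1.21×10⁻⁸ F.
C = (1/C₁ + 1/C₂)⁻¹ = 1.07×10⁻⁸ F.
U = ½CV² = ½ × 1.07×10⁻⁸ × (260)² = 3.61×10⁻⁴ J.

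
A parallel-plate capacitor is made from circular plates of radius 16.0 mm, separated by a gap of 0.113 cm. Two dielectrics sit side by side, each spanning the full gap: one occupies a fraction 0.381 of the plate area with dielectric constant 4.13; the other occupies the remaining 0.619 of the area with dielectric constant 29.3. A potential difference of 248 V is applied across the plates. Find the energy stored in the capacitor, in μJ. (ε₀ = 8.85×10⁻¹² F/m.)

A = π(16.0 mm)² = 8.04×10⁻⁴ m².
Side-by-side slabs ⇒ two capacitors in parallel, each spanning the full gap.
C₁ = κ₁ε₀A₁/d = 4.13 × 8.85×10⁻¹² × 3.06×10⁻⁴ / 1.13×10⁻³ = 9.91×10⁻¹² F.
C₂ = κ₂ε₀A₂/d = 29.3 × 8.85×10⁻¹² × 4.98×10⁻⁴ / 1.13×10⁻³ = 1.14×10⁻¹⁰ F.
C = C₁ + C₂ = 1.24×10⁻¹⁰ F.
U = ½CV² = ½ × 1.24×10⁻¹⁰ × (248)² = 3.82×10⁻⁶ J.

U ≈ 3.82 μJ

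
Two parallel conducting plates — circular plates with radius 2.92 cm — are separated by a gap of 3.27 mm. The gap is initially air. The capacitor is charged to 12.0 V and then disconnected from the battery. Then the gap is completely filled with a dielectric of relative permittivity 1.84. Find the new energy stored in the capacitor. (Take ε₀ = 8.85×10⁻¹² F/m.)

U ≈ 284 pJ

A = π(2.92 cm)² = 2.68×10⁻³ m².
Initially C₁ = ε₀A/d = 8.85×10⁻¹² × 2.68×10⁻³ / 3.27×10⁻³ = 7.25×10⁻¹² F.
U₁ = 5.22×10⁻¹⁰ J.
Isolated ⇒ Q is held fixed. C₂ = 1.84 C₁ and U = Q²/(2C), so U₂/U₁ = C₁/C₂ = 0.543.
U₂ = 0.543 × 5.22×10⁻¹⁰ = 2.84×10⁻¹⁰ J.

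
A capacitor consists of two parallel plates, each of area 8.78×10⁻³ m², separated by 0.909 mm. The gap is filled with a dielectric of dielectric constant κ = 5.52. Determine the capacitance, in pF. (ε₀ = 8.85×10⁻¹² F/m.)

472 pF

C = κε₀A/d = 5.52 × 8.85×10⁻¹² × 8.78×10⁻³ / 9.09×10⁻⁴ = 4.72×10⁻¹⁰ F.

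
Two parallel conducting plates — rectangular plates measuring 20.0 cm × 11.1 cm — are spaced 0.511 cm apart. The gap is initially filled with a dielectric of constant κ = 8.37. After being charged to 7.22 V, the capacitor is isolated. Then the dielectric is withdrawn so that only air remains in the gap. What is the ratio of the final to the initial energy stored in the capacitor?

U₂/U₁ ≈ 8.37

Isolated ⇒ Q is held fixed.
C₂ = 0.119 C₁ and U = Q²/(2C), so U₂/U₁ = C₁/C₂ = 8.37.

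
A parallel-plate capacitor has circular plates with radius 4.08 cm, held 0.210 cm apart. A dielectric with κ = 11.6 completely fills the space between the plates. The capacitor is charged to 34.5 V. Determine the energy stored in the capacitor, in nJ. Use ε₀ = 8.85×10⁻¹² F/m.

U ≈ 152 nJ

A = π(4.08 cm)² = 5.23×10⁻³ m².
C = κε₀A/d = 11.6 × 8.85×10⁻¹² × 5.23×10⁻³ / 2.10×10⁻³ = 2.56×10⁻¹⁰ F.
U = ½CV² = ½ × 2.56×10⁻¹⁰ × (34.5)² = 1.52×10⁻⁷ J.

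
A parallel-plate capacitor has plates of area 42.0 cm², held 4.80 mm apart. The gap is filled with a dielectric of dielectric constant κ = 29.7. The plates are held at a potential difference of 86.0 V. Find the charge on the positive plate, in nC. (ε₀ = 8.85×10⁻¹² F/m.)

19.8 nC

A = 42.0 cm² = 4.20×10⁻³ m².
C = κε₀A/d = 29.7 × 8.85×10⁻¹² × 4.20×10⁻³ / 4.80×10⁻³ = 2.30×10⁻¹⁰ F.
Q = CV = 2.30×10⁻¹⁰ × 86.0 = 1.98×10⁻⁸ C.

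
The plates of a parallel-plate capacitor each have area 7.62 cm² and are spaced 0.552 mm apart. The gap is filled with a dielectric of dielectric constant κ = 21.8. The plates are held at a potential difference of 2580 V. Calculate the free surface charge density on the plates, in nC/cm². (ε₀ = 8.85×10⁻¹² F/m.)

A = 7.62 cm² = 7.62×10⁻⁴ m².
C = κε₀A/d = 21.8 × 8.85×10⁻¹² × 7.62×10⁻⁴ / 5.52×10⁻⁴ = 2.66×10⁻¹⁰ F.
σ = Q/A = CV/A = 2.66×10⁻¹⁰ × 2580 / 7.62×10⁻⁴ = 9.02×10⁻⁴ C/m².

σ ≈ 90.2 nC/cm²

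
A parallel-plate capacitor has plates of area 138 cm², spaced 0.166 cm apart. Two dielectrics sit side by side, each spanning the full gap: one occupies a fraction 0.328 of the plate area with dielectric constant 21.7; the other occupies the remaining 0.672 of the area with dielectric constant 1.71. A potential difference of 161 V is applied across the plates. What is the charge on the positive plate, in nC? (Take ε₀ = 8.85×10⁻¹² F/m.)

Q ≈ 97.9 nC

A = 138 cm² = 1.38×10⁻² m².
Side-by-side slabs ⇒ two capacitors in parallel, each spanning the full gap.
C₁ = κ₁ε₀A₁/d = 21.7 × 8.85×10⁻¹² × 4.53×10⁻³ / 1.66×10⁻³ = 5.24×10⁻¹⁰ F.
C₂ = κ₂ε₀A₂/d = 1.71 × 8.85×10⁻¹² × 9.27×10⁻³ / 1.66×10⁻³ = 8.45×10⁻¹¹ F.
C = C₁ + C₂ = 6.08×10⁻¹⁰ F.
Q = CV = 6.08×10⁻¹⁰ × 161 = 9.79×10⁻⁸ C.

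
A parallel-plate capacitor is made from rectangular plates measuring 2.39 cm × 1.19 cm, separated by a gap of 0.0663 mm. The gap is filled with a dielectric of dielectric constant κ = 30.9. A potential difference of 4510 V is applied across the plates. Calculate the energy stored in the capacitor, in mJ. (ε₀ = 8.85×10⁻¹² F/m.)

11.9 mJ

A = 2.39 × 1.19 cm² = 2.84×10⁻⁴ m².
C = κε₀A/d = 30.9 × 8.85×10⁻¹² × 2.84×10⁻⁴ / 6.63×10⁻⁵ = 1.17×10⁻⁹ F.
U = ½CV² = ½ × 1.17×10⁻⁹ × (4510)² = 1.19×10⁻² J.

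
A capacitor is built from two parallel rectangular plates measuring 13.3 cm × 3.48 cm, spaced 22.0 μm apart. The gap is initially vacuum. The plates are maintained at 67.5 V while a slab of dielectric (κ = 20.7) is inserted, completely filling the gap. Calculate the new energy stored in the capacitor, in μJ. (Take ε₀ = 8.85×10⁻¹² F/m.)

87.8 μJ

A = 13.3 × 3.48 cm² = 4.63×10⁻³ m².
Initially C₁ = ε₀A/d = 8.85×10⁻¹² × 4.63×10⁻³ / 2.20×10⁻⁵ = 1.86×10⁻⁹ F.
U₁ = 4.24×10⁻⁶ J.
Battery connected ⇒ V is held fixed. C₂ = 20.7 C₁ and U = ½CV², so U₂/U₁ = C₂/C₁ = 20.7.
U₂ = 20.7 × 4.24×10⁻⁶ = 8.78×10⁻⁵ J.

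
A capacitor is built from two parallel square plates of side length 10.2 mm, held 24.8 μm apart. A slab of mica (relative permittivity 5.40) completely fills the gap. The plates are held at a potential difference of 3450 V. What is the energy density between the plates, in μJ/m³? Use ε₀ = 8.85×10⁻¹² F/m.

4.62×10¹¹ μJ/m³

E = V/d = 3450 / 2.48×10⁻⁵ = 1.39×10⁸ V/m.
u = ½κε₀E² = ½ × 5.40 × 8.85×10⁻¹² × (1.39×10⁸)² = 4.62×10⁵ J/m³.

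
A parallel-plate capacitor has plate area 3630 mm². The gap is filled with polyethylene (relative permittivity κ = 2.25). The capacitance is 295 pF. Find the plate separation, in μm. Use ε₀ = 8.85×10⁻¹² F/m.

A = 3630 mm² = 3.63×10⁻³ m².
d = κε₀A/C = 2.25 × 8.85×10⁻¹² × 3.63×10⁻³ / 2.95×10⁻¹⁰ = 2.45×10⁻⁴ m.

245 μm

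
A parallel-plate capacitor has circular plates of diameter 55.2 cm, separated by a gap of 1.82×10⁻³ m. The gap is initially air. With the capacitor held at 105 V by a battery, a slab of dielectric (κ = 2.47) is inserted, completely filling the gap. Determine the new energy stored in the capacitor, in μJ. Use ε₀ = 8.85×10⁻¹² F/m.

15.8 μJ

A = π(55.2/2 cm)² = 0.239 m².
Initially C₁ = ε₀A/d = 8.85×10⁻¹² × 0.239 / 1.82×10⁻³ = 1.16×10⁻⁹ F.
U₁ = 6.41×10⁻⁶ J.
Battery connected ⇒ V is held fixed. C₂ = 2.47 C₁ and U = ½CV², so U₂/U₁ = C₂/C₁ = 2.47.
U₂ = 2.47 × 6.41×10⁻⁶ = 1.58×10⁻⁵ J.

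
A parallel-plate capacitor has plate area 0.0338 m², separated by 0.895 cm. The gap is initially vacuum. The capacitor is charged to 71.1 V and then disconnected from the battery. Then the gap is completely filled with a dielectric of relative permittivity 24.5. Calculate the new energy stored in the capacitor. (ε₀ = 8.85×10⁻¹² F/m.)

3.45 nJ

Initially C₁ = ε₀A/d = 8.85×10⁻¹² × 3.38×10⁻² / 8.95×10⁻³ = 3.34×10⁻¹¹ F.
U₁ = 8.45×10⁻⁸ J.
Isolated ⇒ Q is held fixed. C₂ = 24.5 C₁ and U = Q²/(2C), so U₂/U₁ = C₁/C₂ = 0.0408.
U₂ = 0.0408 × 8.45×10⁻⁸ = 3.45×10⁻⁹ J.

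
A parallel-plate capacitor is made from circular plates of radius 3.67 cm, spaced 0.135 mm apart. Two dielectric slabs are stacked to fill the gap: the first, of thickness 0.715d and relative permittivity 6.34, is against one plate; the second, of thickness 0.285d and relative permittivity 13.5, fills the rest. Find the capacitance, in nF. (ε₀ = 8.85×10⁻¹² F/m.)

2.07 nF

A = π(3.67 cm)² = 4.23×10⁻³ m².
Stacked slabs ⇒ two capacitors in series, each with the full plate area.
C₁ = κ₁ε₀A/d₁ = 6.34 × 8.85×10⁻¹² × 4.23×10⁻³ / 9.65×10⁻⁵ = 2.46×10⁻⁹ F.
C₂ = κ₂ε₀A/d₂ = 13.5 × 8.85×10⁻¹² × 4.23×10⁻³ / 3.85×10⁻⁵ = 1.31×10⁻⁸ F.
C = (1/C₁ + 1/C₂)⁻¹ = 2.07×10⁻⁹ F.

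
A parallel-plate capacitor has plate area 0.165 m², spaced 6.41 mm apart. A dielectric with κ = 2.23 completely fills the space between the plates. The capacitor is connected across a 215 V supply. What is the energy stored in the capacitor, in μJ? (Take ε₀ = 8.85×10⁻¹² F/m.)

U ≈ 11.7 μJ

C = κε₀A/d = 2.23 × 8.85×10⁻¹² × 0.165 / 6.41×10⁻³ = 5.08×10⁻¹⁰ F.
U = ½CV² = ½ × 5.08×10⁻¹⁰ × (215)² = 1.17×10⁻⁵ J.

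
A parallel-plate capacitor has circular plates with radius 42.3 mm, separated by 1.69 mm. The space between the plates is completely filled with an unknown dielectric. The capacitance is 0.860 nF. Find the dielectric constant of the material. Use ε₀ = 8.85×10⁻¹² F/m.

A = π(42.3 mm)² = 5.62×10⁻³ m².
κ = Cd/(ε₀A) = 8.60×10⁻¹⁰ × 1.69×10⁻³ / (8.85×10⁻¹² × 5.62×10⁻³) = 29.2.

κ ≈ 29.2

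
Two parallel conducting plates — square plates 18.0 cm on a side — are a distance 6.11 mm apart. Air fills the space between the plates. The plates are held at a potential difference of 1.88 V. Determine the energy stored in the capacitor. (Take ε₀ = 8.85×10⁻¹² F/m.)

82.9 pJ

A = (18.0 cm)² = 3.24×10⁻² m².
C = ε₀A/d = 8.85×10⁻¹² × 3.24×10⁻² / 6.11×10⁻³ = 4.69×10⁻¹¹ F.
U = ½CV² = ½ × 4.69×10⁻¹¹ × (1.88)² = 8.29×10⁻¹¹ J.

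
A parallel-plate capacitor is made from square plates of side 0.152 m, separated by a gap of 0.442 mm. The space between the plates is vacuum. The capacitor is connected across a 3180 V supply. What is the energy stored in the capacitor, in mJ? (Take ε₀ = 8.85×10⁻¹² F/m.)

U ≈ 2.34 mJ

A = (0.152 m)² = 2.31×10⁻² m².
C = ε₀A/d = 8.85×10⁻¹² × 2.31×10⁻² / 4.42×10⁻⁴ = 4.63×10⁻¹⁰ F.
U = ½CV² = ½ × 4.63×10⁻¹⁰ × (3180)² = 2.34×10⁻³ J.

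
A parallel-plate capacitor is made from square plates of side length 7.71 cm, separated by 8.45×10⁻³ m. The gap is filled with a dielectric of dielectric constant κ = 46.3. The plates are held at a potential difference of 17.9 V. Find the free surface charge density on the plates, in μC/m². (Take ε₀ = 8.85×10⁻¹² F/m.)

0.868 μC/m²

A = (7.71 cm)² = 5.94×10⁻³ m².
C = κε₀A/d = 46.3 × 8.85×10⁻¹² × 5.94×10⁻³ / 8.45×10⁻³ = 2.88×10⁻¹⁰ F.
σ = Q/A = CV/A = 2.88×10⁻¹⁰ × 17.9 / 5.94×10⁻³ = 8.68×10⁻⁷ C/m².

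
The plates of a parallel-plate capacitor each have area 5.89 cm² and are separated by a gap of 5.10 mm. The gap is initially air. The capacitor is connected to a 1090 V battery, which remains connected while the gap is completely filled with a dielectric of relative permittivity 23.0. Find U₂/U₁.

Battery connected ⇒ V is held fixed.
C₂ = 23.0 C₁ and U = ½CV², so U₂/U₁ = C₂/C₁ = 23.0.

23.0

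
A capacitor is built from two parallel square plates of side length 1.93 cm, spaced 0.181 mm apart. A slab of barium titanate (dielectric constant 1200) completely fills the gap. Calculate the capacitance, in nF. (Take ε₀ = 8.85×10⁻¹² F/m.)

C ≈ 21.9 nF

A = (1.93 cm)² = 3.72×10⁻⁴ m².
C = κε₀A/d = 1200 × 8.85×10⁻¹² × 3.72×10⁻⁴ / 1.81×10⁻⁴ = 2.19×10⁻⁸ F.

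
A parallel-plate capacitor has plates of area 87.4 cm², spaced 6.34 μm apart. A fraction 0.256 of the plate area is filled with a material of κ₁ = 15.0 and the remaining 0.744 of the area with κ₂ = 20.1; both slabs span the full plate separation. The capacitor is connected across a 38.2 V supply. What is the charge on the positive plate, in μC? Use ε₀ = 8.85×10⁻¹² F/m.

Q ≈ 8.76 μC

A = 87.4 cm² = 8.74×10⁻³ m².
Side-by-side slabs ⇒ two capacitors in parallel, each spanning the full gap.
C₁ = κ₁ε₀A₁/d = 15.0 × 8.85×10⁻¹² × 2.24×10⁻³ / 6.34×10⁻⁶ = 4.68×10⁻⁸ F.
C₂ = κ₂ε₀A₂/d = 20.1 × 8.85×10⁻¹² × 6.50×10⁻³ / 6.34×10⁻⁶ = 1.82×10⁻⁷ F.
C = C₁ + C₂ = 2.29×10⁻⁷ F.
Q = CV = 2.29×10⁻⁷ × 38.2 = 8.76×10⁻⁶ C.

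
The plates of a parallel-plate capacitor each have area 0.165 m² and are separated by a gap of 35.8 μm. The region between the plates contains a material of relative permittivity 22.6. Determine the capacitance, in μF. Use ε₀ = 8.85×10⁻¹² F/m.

C ≈ 0.922 μF

C = κε₀A/d = 22.6 × 8.85×10⁻¹² × 0.165 / 3.58×10⁻⁵ = 9.22×10⁻⁷ F.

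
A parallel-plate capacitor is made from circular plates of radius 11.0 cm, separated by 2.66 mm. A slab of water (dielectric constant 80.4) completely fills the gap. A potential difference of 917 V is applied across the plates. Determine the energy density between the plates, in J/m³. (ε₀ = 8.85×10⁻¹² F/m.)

E = V/d = 917 / 2.66×10⁻³ = 3.45×10⁵ V/m.
u = ½κε₀E² = ½ × 80.4 × 8.85×10⁻¹² × (3.45×10⁵)² = 42.3 J/m³.

42.3 J/m³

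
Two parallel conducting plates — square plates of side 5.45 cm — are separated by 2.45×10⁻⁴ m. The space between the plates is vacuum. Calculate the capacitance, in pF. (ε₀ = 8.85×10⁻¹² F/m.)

A = (5.45 cm)² = 2.97×10⁻³ m².
C = ε₀A/d = 8.85×10⁻¹² × 2.97×10⁻³ / 2.45×10⁻⁴ = 1.07×10⁻¹⁰ F.

107 pF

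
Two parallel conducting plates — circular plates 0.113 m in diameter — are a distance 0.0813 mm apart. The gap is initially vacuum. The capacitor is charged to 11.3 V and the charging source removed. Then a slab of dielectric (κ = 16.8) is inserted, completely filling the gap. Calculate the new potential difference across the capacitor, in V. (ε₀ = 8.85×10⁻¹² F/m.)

A = π(0.113/2 m)² = 1.00×10⁻² m².
Initially C₁ = ε₀A/d = 8.85×10⁻¹² × 1.00×10⁻² / 8.13×10⁻⁵ = 1.09×10⁻⁹ F.
V₁ = 11.3 V.
Isolated ⇒ Q is held fixed. C₂ = 16.8 C₁ and V = Q/C, so V₂/V₁ = C₁/C₂ = 0.0595.
V₂ = 0.0595 × 11.3 = 0.673 V.

V ≈ 0.673 V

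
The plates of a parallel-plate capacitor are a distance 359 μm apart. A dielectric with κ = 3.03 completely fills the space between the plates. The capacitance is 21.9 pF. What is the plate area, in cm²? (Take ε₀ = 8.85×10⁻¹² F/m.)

A = Cd/(κε₀) = 2.19×10⁻¹¹ × 3.59×10⁻⁴ / (3.03 × 8.85×10⁻¹²) = 2.93×10⁻⁴ m².

A ≈ 2.93 cm²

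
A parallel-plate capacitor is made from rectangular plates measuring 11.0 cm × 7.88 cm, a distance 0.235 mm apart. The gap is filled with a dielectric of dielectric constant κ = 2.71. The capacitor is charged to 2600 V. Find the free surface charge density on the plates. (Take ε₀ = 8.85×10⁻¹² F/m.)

A = 11.0 × 7.88 cm² = 8.67×10⁻³ m².
C = κε₀A/d = 2.71 × 8.85×10⁻¹² × 8.67×10⁻³ / 2.35×10⁻⁴ = 8.85×10⁻¹⁰ F.
σ = Q/A = CV/A = 8.85×10⁻¹⁰ × 2600 / 8.67×10⁻³ = 2.65×10⁻⁴ C/m².

26.5 nC/cm²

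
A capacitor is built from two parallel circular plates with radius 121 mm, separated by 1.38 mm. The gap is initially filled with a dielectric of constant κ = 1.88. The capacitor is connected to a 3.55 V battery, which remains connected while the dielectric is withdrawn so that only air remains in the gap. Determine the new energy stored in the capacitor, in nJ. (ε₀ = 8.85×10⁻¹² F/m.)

A = π(121 mm)² = 4.60×10⁻² m².
Initially C₁ = κε₀A/d = 1.88 × 8.85×10⁻¹² × 4.60×10⁻² / 1.38×10⁻³ = 5.55×10⁻¹⁰ F.
U₁ = 3.49×10⁻⁹ J.
Battery connected ⇒ V is held fixed. C₂ = 0.532 C₁ and U = ½CV², so U₂/U₁ = C₂/C₁ = 0.532.
U₂ = 0.532 × 3.49×10⁻⁹ = 1.86×10⁻⁹ J.

1.86 nJ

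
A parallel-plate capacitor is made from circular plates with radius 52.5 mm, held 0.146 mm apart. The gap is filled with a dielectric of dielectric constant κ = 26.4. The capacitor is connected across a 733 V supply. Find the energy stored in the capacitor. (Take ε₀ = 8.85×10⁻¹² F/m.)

3.72 mJ

A = π(52.5 mm)² = 8.66×10⁻³ m².
C = κε₀A/d = 26.4 × 8.85×10⁻¹² × 8.66×10⁻³ / 1.46×10⁻⁴ = 1.39×10⁻⁸ F.
U = ½CV² = ½ × 1.39×10⁻⁸ × (733)² = 3.72×10⁻³ J.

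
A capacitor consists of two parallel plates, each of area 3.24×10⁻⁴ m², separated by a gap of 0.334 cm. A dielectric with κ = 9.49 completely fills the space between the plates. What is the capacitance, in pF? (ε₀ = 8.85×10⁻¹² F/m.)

C ≈ 8.15 pF

C = κε₀A/d = 9.49 × 8.85×10⁻¹² × 3.24×10⁻⁴ / 3.34×10⁻³ = 8.15×10⁻¹² F.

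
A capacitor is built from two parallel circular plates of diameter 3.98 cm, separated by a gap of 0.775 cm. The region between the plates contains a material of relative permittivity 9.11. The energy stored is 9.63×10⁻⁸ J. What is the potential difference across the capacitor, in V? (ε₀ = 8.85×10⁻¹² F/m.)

V ≈ 122 V

A = π(3.98/2 cm)² = 1.24×10⁻³ m².
C = κε₀A/d = 9.11 × 8.85×10⁻¹² × 1.24×10⁻³ / 7.75×10⁻³ = 1.29×10⁻¹¹ F.
V = √(2U/C) = √(2 × 9.63×10⁻⁸ / 1.29×10⁻¹¹) = 1.22×10² V.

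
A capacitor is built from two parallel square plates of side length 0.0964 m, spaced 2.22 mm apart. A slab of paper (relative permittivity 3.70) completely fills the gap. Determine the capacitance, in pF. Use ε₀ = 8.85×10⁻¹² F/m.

C ≈ 137 pF

A = (0.0964 m)² = 9.29×10⁻³ m².
C = κε₀A/d = 3.70 × 8.85×10⁻¹² × 9.29×10⁻³ / 2.22×10⁻³ = 1.37×10⁻¹⁰ F.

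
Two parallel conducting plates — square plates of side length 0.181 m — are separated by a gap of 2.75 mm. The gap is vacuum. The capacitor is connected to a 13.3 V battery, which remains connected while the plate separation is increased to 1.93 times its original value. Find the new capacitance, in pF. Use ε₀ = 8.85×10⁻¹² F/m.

A = (0.181 m)² = 3.28×10⁻² m².
Initially C₁ = ε₀A/d = 8.85×10⁻¹² × 3.28×10⁻² / 2.75×10⁻³ = 1.05×10⁻¹⁰ F.
C = ε₀A/d scales as 1/d, so C₂/C₁ = d₁/d₂ = 1/1.93 = 0.518.
C₂ = 0.518 × 1.05×10⁻¹⁰ = 5.46×10⁻¹¹ F.

C ≈ 54.6 pF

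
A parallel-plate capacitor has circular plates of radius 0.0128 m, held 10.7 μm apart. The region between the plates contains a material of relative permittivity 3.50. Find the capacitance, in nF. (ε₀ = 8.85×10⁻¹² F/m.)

A = π(0.0128 m)² = 5.15×10⁻⁴ m².
C = κε₀A/d = 3.50 × 8.85×10⁻¹² × 5.15×10⁻⁴ / 1.07×10⁻⁵ = 1.49×10⁻⁹ F.

C ≈ 1.49 nF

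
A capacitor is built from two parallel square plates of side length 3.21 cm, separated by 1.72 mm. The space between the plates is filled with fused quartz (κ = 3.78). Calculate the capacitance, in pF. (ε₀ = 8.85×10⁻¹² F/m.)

C ≈ 20.0 pF

A = (3.21 cm)² = 1.03×10⁻³ m².
C = κε₀A/d = 3.78 × 8.85×10⁻¹² × 1.03×10⁻³ / 1.72×10⁻³ = 2.00×10⁻¹¹ F.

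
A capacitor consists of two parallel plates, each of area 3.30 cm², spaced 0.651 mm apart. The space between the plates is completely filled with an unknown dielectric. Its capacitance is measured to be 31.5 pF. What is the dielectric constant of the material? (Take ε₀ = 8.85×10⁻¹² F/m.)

κ ≈ 7.02

A = 3.30 cm² = 3.30×10⁻⁴ m².
κ = Cd/(ε₀A) = 3.15×10⁻¹¹ × 6.51×10⁻⁴ / (8.85×10⁻¹² × 3.30×10⁻⁴) = 7.02.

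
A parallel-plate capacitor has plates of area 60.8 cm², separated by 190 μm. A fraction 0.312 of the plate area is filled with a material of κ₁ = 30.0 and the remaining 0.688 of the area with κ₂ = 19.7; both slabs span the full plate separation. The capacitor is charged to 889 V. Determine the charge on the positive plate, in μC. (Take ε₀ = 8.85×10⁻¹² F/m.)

A = 60.8 cm² = 6.08×10⁻³ m².
Side-by-side slabs ⇒ two capacitors in parallel, each spanning the full gap.
C₁ = κ₁ε₀A₁/d = 30.0 × 8.85×10⁻¹² × 1.90×10⁻³ / 1.90×10⁻⁴ = 2.65×10⁻⁹ F.
C₂ = κ₂ε₀A₂/d = 19.7 × 8.85×10⁻¹² × 4.18×10⁻³ / 1.90×10⁻⁴ = 3.84×10⁻⁹ F.
C = C₁ + C₂ = 6.49×10⁻⁹ F.
Q = CV = 6.49×10⁻⁹ × 889 = 5.77×10⁻⁶ C.

Q ≈ 5.77 μC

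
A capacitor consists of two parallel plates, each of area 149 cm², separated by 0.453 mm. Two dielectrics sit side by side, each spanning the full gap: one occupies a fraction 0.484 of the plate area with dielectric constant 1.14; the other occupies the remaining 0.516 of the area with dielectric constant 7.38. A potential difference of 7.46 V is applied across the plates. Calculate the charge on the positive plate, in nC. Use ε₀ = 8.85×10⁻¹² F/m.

Q ≈ 9.47 nC

A = 149 cm² = 1.49×10⁻² m².
Side-by-side slabs ⇒ two capacitors in parallel, each spanning the full gap.
C₁ = κ₁ε₀A₁/d = 1.14 × 8.85×10⁻¹² × 7.21×10⁻³ / 4.53×10⁻⁴ = 1.61×10⁻¹⁰ F.
C₂ = κ₂ε₀A₂/d = 7.38 × 8.85×10⁻¹² × 7.69×10⁻³ / 4.53×10⁻⁴ = 1.11×10⁻⁹ F.
C = C₁ + C₂ = 1.27×10⁻⁹ F.
Q = CV = 1.27×10⁻⁹ × 7.46 = 9.47×10⁻⁹ C.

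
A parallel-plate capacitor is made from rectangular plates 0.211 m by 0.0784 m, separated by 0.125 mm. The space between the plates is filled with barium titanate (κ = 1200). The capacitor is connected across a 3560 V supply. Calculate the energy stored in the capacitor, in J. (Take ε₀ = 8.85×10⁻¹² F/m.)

8.91 J

A = 0.211 × 0.0784 m² = 1.65×10⁻² m².
C = κε₀A/d = 1200 × 8.85×10⁻¹² × 1.65×10⁻² / 1.25×10⁻⁴ = 1.41×10⁻⁶ F.
U = ½CV² = ½ × 1.41×10⁻⁶ × (3560)² = 8.91 J.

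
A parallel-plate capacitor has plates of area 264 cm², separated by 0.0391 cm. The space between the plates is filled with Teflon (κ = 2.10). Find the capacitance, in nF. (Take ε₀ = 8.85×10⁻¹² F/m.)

1.25 nF

A = 264 cm² = 2.64×10⁻² m².
C = κε₀A/d = 2.10 × 8.85×10⁻¹² × 2.64×10⁻² / 3.91×10⁻⁴ = 1.25×10⁻⁹ F.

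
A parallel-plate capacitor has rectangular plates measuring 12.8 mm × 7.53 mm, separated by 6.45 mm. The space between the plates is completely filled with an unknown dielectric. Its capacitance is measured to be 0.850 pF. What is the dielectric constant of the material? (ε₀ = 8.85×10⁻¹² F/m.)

κ ≈ 6.43

A = 12.8 × 7.53 mm² = 9.64×10⁻⁵ m².
κ = Cd/(ε₀A) = 8.50×10⁻¹³ × 6.45×10⁻³ / (8.85×10⁻¹² × 9.64×10⁻⁵) = 6.43.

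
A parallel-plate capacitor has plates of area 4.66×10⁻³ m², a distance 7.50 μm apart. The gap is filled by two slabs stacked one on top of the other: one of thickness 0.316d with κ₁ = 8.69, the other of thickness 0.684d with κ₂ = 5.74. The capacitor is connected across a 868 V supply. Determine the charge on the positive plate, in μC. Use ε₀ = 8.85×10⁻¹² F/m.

Stacked slabs ⇒ two capacitors in series, each with the full plate area.
C₁ = κ₁ε₀A/d₁ = 8.69 × 8.85×10⁻¹² × 4.66×10⁻³ / 2.37×10⁻⁶ = 1.51×10⁻⁷ F.
C₂ = κ₂ε₀A/d₂ = 5.74 × 8.85×10⁻¹² × 4.66×10⁻³ / 5.13×10⁻⁶ = 4.61×10⁻⁸ F.
C = (1/C₁ + 1/C₂)⁻¹ = 3.54×10⁻⁸ F.
Q = CV = 3.54×10⁻⁸ × 868 = 3.07×10⁻⁵ C.

Q ≈ 30.7 μC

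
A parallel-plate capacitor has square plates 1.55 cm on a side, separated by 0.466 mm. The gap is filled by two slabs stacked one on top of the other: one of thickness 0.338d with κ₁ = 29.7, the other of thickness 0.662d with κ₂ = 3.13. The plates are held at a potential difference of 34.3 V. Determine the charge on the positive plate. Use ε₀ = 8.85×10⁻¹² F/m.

0.702 nC

A = (1.55 cm)² = 2.40×10⁻⁴ m².
Stacked slabs ⇒ two capacitors in series, each with the full plate area.
C₁ = κ₁ε₀A/d₁ = 29.7 × 8.85×10⁻¹² × 2.40×10⁻⁴ / 1.58×10⁻⁴ = 4.01×10⁻¹⁰ F.
C₂ = κ₂ε₀A/d₂ = 3.13 × 8.85×10⁻¹² × 2.40×10⁻⁴ / 3.08×10⁻⁴ = 2.16×10⁻¹¹ F.
C = (1/C₁ + 1/C₂)⁻¹ = 2.05×10⁻¹¹ F.
Q = CV = 2.05×10⁻¹¹ × 34.3 = 7.02×10⁻¹⁰ C.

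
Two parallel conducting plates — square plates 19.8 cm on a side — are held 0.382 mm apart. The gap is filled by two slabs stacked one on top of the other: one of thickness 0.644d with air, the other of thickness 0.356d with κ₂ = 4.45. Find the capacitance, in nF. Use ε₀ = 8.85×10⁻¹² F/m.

A = (19.8 cm)² = 3.92×10⁻² m².
Stacked slabs ⇒ two capacitors in series, each with the full plate area.
C₁ = κ₁ε₀A/d₁ = 1.00 × 8.85×10⁻¹² × 3.92×10⁻² / 2.46×10⁻⁴ = 1.41×10⁻⁹ F.
C₂ = κ₂ε₀A/d₂ = 4.45 × 8.85×10⁻¹² × 3.92×10⁻² / 1.36×10⁻⁴ = 1.14×10⁻⁸ F.
C = (1/C₁ + 1/C₂)⁻¹ = 1.25×10⁻⁹ F.

C ≈ 1.25 nF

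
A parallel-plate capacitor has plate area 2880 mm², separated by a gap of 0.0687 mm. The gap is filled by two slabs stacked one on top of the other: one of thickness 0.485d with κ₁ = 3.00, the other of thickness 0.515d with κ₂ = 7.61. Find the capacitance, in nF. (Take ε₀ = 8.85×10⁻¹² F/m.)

C ≈ 1.62 nF

A = 2880 mm² = 2.88×10⁻³ m².
Stacked slabs ⇒ two capacitors in series, each with the full plate area.
C₁ = κ₁ε₀A/d₁ = 3.00 × 8.85×10⁻¹² × 2.88×10⁻³ / 3.33×10⁻⁵ = 2.29×10⁻⁹ F.
C₂ = κ₂ε₀A/d₂ = 7.61 × 8.85×10⁻¹² × 2.88×10⁻³ / 3.54×10⁻⁵ = 5.48×10⁻⁹ F.
C = (1/C₁ + 1/C₂)⁻¹ = 1.62×10⁻⁹ F.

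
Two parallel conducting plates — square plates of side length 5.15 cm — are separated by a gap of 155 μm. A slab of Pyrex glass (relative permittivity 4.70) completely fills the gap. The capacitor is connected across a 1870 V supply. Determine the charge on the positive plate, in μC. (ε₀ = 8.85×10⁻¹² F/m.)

A = (5.15 cm)² = 2.65×10⁻³ m².
C = κε₀A/d = 4.70 × 8.85×10⁻¹² × 2.65×10⁻³ / 1.55×10⁻⁴ = 7.12×10⁻¹⁰ F.
Q = CV = 7.12×10⁻¹⁰ × 1870 = 1.33×10⁻⁶ C.

1.33 μC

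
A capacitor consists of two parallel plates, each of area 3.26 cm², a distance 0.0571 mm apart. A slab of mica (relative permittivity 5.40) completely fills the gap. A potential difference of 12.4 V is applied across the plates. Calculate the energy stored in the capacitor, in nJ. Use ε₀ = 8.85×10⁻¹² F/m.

21.0 nJ

A = 3.26 cm² = 3.26×10⁻⁴ m².
C = κε₀A/d = 5.40 × 8.85×10⁻¹² × 3.26×10⁻⁴ / 5.71×10⁻⁵ = 2.73×10⁻¹⁰ F.
U = ½CV² = ½ × 2.73×10⁻¹⁰ × (12.4)² = 2.10×10⁻⁸ J.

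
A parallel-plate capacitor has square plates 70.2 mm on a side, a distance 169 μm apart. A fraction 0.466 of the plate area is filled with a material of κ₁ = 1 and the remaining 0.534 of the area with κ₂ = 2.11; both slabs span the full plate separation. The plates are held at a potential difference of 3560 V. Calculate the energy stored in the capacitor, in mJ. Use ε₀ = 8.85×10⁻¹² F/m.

A = (70.2 mm)² = 4.93×10⁻³ m².
Side-by-side slabs ⇒ two capacitors in parallel, each spanning the full gap.
C₁ = κ₁ε₀A₁/d = 1.00 × 8.85×10⁻¹² × 2.30×10⁻³ / 1.69×10⁻⁴ = 1.20×10⁻¹⁰ F.
C₂ = κ₂ε₀A₂/d = 2.11 × 8.85×10⁻¹² × 2.63×10⁻³ / 1.69×10⁻⁴ = 2.91×10⁻¹⁰ F.
C = C₁ + C₂ = 4.11×10⁻¹⁰ F.
U = ½CV² = ½ × 4.11×10⁻¹⁰ × (3560)² = 2.60×10⁻³ J.

U ≈ 2.60 mJ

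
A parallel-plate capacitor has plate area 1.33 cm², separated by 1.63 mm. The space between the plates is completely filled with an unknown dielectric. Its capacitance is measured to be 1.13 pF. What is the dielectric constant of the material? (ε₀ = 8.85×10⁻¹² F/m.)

1.56

A = 1.33 cm² = 1.33×10⁻⁴ m².
κ = Cd/(ε₀A) = 1.13×10⁻¹² × 1.63×10⁻³ / (8.85×10⁻¹² × 1.33×10⁻⁴) = 1.56.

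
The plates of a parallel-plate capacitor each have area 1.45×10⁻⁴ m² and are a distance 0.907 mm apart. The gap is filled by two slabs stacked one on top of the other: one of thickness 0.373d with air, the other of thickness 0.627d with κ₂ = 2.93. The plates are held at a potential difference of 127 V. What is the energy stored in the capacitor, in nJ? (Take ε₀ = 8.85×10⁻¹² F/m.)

U ≈ 19.4 nJ

Stacked slabs ⇒ two capacitors in series, each with the full plate area.
C₁ = κ₁ε₀A/d₁ = 1.00 × 8.85×10⁻¹² × 1.45×10⁻⁴ / 3.38×10⁻⁴ = 3.79×10⁻¹² F.
C₂ = κ₂ε₀A/d₂ = 2.93 × 8.85×10⁻¹² × 1.45×10⁻⁴ / 5.69×10⁻⁴ = 6.61×10⁻¹² F.
C = (1/C₁ + 1/C₂)⁻¹ = 2.41×10⁻¹² F.
U = ½CV² = ½ × 2.41×10⁻¹² × (127)² = 1.94×10⁻⁸ J.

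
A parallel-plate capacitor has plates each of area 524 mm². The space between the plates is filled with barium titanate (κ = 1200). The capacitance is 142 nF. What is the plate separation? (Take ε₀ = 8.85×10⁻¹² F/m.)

39.2 μm

A = 524 mm² = 5.24×10⁻⁴ m².
d = κε₀A/C = 1200 × 8.85×10⁻¹² × 5.24×10⁻⁴ / 1.42×10⁻⁷ = 3.92×10⁻⁵ m.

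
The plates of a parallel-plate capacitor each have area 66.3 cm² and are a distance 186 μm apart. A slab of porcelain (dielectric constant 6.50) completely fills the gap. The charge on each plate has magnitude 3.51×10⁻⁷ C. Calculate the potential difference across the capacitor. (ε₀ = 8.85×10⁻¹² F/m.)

A = 66.3 cm² = 6.63×10⁻³ m².
C = κε₀A/d = 6.50 × 8.85×10⁻¹² × 6.63×10⁻³ / 1.86×10⁻⁴ = 2.05×10⁻⁹ F.
V = Q/C = 3.51×10⁻⁷ / 2.05×10⁻⁹ = 1.71×10² V.

V ≈ 171 V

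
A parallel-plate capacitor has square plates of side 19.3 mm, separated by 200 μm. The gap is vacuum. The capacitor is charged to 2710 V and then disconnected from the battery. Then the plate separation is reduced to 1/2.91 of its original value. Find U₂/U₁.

U₂/U₁ ≈ 0.344

Isolated ⇒ Q is held fixed.
C₂ = 2.91 C₁ and U = Q²/(2C), so U₂/U₁ = C₁/C₂ = 0.344.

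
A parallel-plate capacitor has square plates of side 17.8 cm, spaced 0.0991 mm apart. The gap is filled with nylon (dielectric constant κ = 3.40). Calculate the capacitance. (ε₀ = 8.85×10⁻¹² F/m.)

A = (17.8 cm)² = 3.17×10⁻² m².
C = κε₀A/d = 3.40 × 8.85×10⁻¹² × 3.17×10⁻² / 9.91×10⁻⁵ = 9.62×10⁻⁹ F.

C ≈ 9.62 nF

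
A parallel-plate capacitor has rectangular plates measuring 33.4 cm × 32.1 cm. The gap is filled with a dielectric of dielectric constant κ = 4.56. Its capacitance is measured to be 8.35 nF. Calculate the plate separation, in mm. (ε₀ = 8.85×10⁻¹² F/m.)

A = 33.4 × 32.1 cm² = 0.107 m².
d = κε₀A/C = 4.56 × 8.85×10⁻¹² × 0.107 / 8.35×10⁻⁹ = 5.18×10⁻⁴ m.

0.518 mm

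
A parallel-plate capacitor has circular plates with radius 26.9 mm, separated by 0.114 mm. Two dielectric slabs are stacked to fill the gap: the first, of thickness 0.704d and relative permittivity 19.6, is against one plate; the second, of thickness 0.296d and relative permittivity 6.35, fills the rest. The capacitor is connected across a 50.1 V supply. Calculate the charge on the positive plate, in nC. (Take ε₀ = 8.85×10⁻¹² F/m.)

A = π(26.9 mm)² = 2.27×10⁻³ m².
Stacked slabs ⇒ two capacitors in series, each with the full plate area.
C₁ = κ₁ε₀A/d₁ = 19.6 × 8.85×10⁻¹² × 2.27×10⁻³ / 8.03×10⁻⁵ = 4.91×10⁻⁹ F.
C₂ = κ₂ε₀A/d₂ = 6.35 × 8.85×10⁻¹² × 2.27×10⁻³ / 3.37×10⁻⁵ = 3.79×10⁻⁹ F.
C = (1/C₁ + 1/C₂)⁻¹ = 2.14×10⁻⁹ F.
Q = CV = 2.14×10⁻⁹ × 50.1 = 1.07×10⁻⁷ C.

107 nC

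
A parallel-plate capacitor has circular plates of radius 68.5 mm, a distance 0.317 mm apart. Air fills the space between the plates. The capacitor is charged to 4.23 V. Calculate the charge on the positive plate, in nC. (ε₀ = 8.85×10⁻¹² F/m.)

1.74 nC

A = π(68.5 mm)² = 1.47×10⁻² m².
C = ε₀A/d = 8.85×10⁻¹² × 1.47×10⁻² / 3.17×10⁻⁴ = 4.12×10⁻¹⁰ F.
Q = CV = 4.12×10⁻¹⁰ × 4.23 = 1.74×10⁻⁹ C.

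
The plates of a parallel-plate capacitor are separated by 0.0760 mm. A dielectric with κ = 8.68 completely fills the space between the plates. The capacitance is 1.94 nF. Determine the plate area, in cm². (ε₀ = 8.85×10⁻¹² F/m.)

A = Cd/(κε₀) = 1.94×10⁻⁹ × 7.60×10⁻⁵ / (8.68 × 8.85×10⁻¹²) = 1.92×10⁻³ m².

A ≈ 19.2 cm²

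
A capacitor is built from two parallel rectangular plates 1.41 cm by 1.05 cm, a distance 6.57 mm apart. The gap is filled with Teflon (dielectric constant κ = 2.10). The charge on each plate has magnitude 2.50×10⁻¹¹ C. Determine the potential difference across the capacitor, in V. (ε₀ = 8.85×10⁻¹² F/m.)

A = 1.41 × 1.05 cm² = 1.48×10⁻⁴ m².
C = κε₀A/d = 2.10 × 8.85×10⁻¹² × 1.48×10⁻⁴ / 6.57×10⁻³ = 4.19×10⁻¹³ F.
V = Q/C = 2.50×10⁻¹¹ / 4.19×10⁻¹³ = 59.7 V.

59.7 V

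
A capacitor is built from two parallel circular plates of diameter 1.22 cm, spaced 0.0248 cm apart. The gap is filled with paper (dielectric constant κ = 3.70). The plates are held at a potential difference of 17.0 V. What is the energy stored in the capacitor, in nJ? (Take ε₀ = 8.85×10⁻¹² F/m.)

A = π(1.22/2 cm)² = 1.17×10⁻⁴ m².
C = κε₀A/d = 3.70 × 8.85×10⁻¹² × 1.17×10⁻⁴ / 2.48×10⁻⁴ = 1.54×10⁻¹¹ F.
U = ½CV² = ½ × 1.54×10⁻¹¹ × (17.0)² = 2.23×10⁻⁹ J.

2.23 nJ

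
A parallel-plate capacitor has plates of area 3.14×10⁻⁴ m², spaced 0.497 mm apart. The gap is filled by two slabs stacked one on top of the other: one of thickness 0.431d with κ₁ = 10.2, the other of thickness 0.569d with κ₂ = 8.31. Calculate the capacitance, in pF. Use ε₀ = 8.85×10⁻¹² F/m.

C ≈ 50.5 pF

Stacked slabs ⇒ two capacitors in series, each with the full plate area.
C₁ = κ₁ε₀A/d₁ = 10.2 × 8.85×10⁻¹² × 3.14×10⁻⁴ / 2.14×10⁻⁴ = 1.32×10⁻¹⁰ F.
C₂ = κ₂ε₀A/d₂ = 8.31 × 8.85×10⁻¹² × 3.14×10⁻⁴ / 2.83×10⁻⁴ = 8.17×10⁻¹¹ F.
C = (1/C₁ + 1/C₂)⁻¹ = 5.05×10⁻¹¹ F.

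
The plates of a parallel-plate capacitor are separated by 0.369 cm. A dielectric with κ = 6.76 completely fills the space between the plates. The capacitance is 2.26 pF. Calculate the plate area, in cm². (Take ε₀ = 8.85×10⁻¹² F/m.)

A = Cd/(κε₀) = 2.26×10⁻¹² × 3.69×10⁻³ / (6.76 × 8.85×10⁻¹²) = 1.39×10⁻⁴ m².

A ≈ 1.39 cm²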